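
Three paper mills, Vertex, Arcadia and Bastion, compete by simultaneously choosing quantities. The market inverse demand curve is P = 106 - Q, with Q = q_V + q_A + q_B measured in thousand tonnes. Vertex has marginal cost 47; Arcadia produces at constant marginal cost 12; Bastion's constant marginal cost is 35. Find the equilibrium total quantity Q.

56

Vertex's profit: π_V = (106 - Q)q_V - (47q_V). Setting ∂π_V/∂q_V = 0: 59 - 2q_V - (q_A + q_B) = 0.
Arcadia's first-order condition: 94 - 2q_A - (q_V + q_B) = 0.
Bastion's profit: π_B = (106 - Q)q_B - (35q_B). Setting ∂π_B/∂q_B = 0: 71 - 2q_B - (q_V + q_A) = 0.
Adding the 3 first-order conditions: 224 − 4Q = 0, so Q = 56.
Back-substituting: q_V = (59 − 56) = 3, q_A = (94 − 56) = 38, q_B = (71 − 56) = 15.
Total output Q = 3 + 38 + 15 = 56.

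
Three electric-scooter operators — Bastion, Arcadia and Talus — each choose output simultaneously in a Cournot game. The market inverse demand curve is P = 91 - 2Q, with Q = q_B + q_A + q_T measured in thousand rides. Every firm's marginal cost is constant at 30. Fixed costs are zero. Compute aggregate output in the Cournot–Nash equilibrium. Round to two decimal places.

22.88

A representative firm's profit is π_i = q_i(91 - 2Q) - 30q_i.
Setting ∂π_i/∂q_i = 0 with rivals' quantities fixed: 61 - 4q_i - 2·Σ_{j≠i} q_j = 0.
By symmetry each firm produces the same amount; substituting Σ_{j≠i} q_j = 2q_i yields q_i = 61/8.
Total output Q = 61/8 + 61/8 + 61/8 = 183/8.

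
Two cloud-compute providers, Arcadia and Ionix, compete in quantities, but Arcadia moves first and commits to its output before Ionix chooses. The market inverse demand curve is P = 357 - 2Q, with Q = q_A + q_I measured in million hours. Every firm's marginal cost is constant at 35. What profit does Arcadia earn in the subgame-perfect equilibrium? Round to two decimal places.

6480.25

Solve by backward induction. Given q_A, the follower Ionix maximises π_I = (357 - 2q_A - 2q_I)q_I - 35q_I.
∂π_I/∂q_I = 322 - 2q_A - 4q_I = 0 gives the reaction function q_I = (322 - 2q_A)/4.
Arcadia substitutes q_I(q_A) into its own profit: π_A = q_A(357 - 2q_A - (322 - 2q_A)/2) - 35q_A = (196 - q_A)q_A - 35q_A.
Maximising: ∂π_A/∂q_A = 161 - 2q_A = 0, giving q_A = 161/2.
Then q_I = (322 - 2·(161/2))/4 = 161/4.
Price P = 357 - 2·(483/4) = 231/2.
Arcadia's profit: (231/2 - 35)·(161/2) = 6480.2500.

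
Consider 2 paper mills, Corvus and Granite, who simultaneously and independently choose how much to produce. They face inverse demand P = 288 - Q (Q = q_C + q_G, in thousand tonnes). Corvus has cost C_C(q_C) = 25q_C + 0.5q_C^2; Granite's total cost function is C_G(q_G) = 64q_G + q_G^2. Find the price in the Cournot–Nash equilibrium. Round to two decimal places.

175.55

Corvus's profit: π_C = (288 - Q)q_C - (25q_C + (1/2)q_C²). Setting ∂π_C/∂q_C = 0: 263 - 3q_C - (q_G) = 0.
Granite's profit: π_G = (288 - Q)q_G - (64q_G + q_G²). Setting ∂π_G/∂q_G = 0: 224 - 4q_G - (q_C) = 0.
Rearranging gives the reaction functions q_C = (263 - q_G)/3 and q_G = (224 - q_C)/4.
Substituting one into the other gives q_C = 828/11 and q_G = 409/11.
Total output Q = 1237/11, so price P = 288 - 1237/11 = 1931/11.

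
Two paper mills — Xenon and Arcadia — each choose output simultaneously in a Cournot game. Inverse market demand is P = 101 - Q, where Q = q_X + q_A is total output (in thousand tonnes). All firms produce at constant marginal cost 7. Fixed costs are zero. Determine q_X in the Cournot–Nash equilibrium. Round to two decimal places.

31.33

Each firm earns π_i = (101 - Q)q_i - 7q_i.
First-order condition (treating rivals' output as given): 94 - 2q_i - q_j = 0.
By symmetry each firm produces the same amount; substituting q_j = q_i yields q_i = 94/3.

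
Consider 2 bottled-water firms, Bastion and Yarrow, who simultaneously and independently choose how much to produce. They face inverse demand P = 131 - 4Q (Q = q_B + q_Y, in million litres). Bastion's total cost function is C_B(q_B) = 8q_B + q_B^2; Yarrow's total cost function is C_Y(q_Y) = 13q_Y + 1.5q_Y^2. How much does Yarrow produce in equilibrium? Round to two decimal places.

Bastion's profit: π_B = (131 - 4Q)q_B - (8q_B + q_B²). Setting ∂π_B/∂q_B = 0: 123 - 10q_B - 4(q_Y) = 0.
Yarrow's profit: π_Y = (131 - 4Q)q_Y - (13q_Y + (3/2)q_Y²). Setting ∂π_Y/∂q_Y = 0: 118 - 11q_Y - 4(q_B) = 0.
Rearranging gives the reaction functions q_B = (123 - 4q_Y)/10 and q_Y = (118 - 4q_B)/11.
Solving the pair: q_B = 881/94, q_Y = 344/47.

7.32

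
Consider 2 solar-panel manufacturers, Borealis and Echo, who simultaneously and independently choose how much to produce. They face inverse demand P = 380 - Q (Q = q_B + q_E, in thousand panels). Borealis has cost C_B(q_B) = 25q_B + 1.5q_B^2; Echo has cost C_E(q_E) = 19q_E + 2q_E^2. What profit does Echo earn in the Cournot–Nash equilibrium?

Borealis's profit: π_B = (380 - Q)q_B - (25q_B + (3/2)q_B²). Setting ∂π_B/∂q_B = 0: 355 - 5q_B - (q_E) = 0.
Echo's first-order condition: 361 - 6q_E - (q_B) = 0.
Rearranging gives the reaction functions q_B = (355 - q_E)/5 and q_E = (361 - q_B)/6.
Solving the pair: q_B = 61, q_E = 50.
Price P = 380 - 111 = 269.
Echo's profit: 269·50 - 19·50 - 2·50² = 7500.

7500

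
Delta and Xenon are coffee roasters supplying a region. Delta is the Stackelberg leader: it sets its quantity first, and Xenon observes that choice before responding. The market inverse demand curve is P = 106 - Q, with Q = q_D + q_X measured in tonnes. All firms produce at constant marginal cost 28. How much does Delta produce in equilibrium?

39

The follower Xenon best-responds to any q_D: π_X = (106 - Q)q_X - 28q_X.
Follower FOC: 78 - q_D - 2q_X = 0, so q_X(q_D) = (78 - q_D)/2.
The leader anticipates this reaction. Substituting into P = 106 - Q gives P = 67 - (1/2)q_D, so π_D = (67 - (1/2)q_D)q_D - 28q_D.
Maximising: ∂π_D/∂q_D = 39 - q_D = 0, giving q_D = 39.
Then q_X = (78 - 39)/2 = 39/2.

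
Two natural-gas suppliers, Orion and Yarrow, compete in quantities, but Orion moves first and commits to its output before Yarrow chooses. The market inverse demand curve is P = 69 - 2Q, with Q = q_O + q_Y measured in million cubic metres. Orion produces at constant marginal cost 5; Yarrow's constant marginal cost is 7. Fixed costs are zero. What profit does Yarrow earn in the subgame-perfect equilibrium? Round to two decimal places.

105.13

Solve by backward induction. Given q_O, the follower Yarrow maximises π_Y = (69 - 2q_O - 2q_Y)q_Y - 7q_Y.
Setting the follower's marginal profit to zero, 62 - 2q_O - 4q_Y = 0, i.e. q_Y = (62 - 2q_O)/4.
The leader anticipates this reaction. Substituting into P = 69 - 2Q gives P = 38 - q_O, so π_O = (38 - q_O)q_O - 5q_O.
Maximising: ∂π_O/∂q_O = 33 - 2q_O = 0, giving q_O = 33/2.
Then q_Y = (62 - 2·(33/2))/4 = 29/4.
Price P = 69 - 2·(95/4) = 43/2.
Yarrow's profit: (43/2 - 7)·(29/4) = 841/8.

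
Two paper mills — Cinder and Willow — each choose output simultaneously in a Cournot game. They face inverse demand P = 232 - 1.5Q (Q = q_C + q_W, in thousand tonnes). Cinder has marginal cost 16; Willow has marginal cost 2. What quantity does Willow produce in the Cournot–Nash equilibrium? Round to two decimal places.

Cinder's profit: π_C = (232 - 1.5Q)q_C - (16q_C). Setting ∂π_C/∂q_C = 0: 216 - 3q_C - (3/2)(q_W) = 0.
Willow's profit: π_W = (232 - 1.5Q)q_W - (2q_W). Setting ∂π_W/∂q_W = 0: 230 - 3q_W - (3/2)(q_C) = 0.
Rearranging gives the reaction functions q_C = (216 - (3/2)q_W)/3 and q_W = (230 - (3/2)q_C)/3.
Solving the pair: q_C = 404/9, q_W = 488/9.

54.22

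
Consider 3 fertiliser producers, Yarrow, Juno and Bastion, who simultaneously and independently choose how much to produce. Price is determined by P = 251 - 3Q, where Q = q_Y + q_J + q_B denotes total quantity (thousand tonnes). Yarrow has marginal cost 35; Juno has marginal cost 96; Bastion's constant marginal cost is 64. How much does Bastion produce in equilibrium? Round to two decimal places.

15.83

Yarrow's profit: π_Y = (251 - 3Q)q_Y - (35q_Y). Setting ∂π_Y/∂q_Y = 0: 216 - 6q_Y - 3(q_J + q_B) = 0.
Juno's first-order condition: 155 - 6q_J - 3(q_Y + q_B) = 0.
Bastion's first-order condition: 187 - 6q_B - 3(q_Y + q_J) = 0.
Adding the 3 conditions: 558 − 6Q − 6Q = 0, i.e. Q = 93/2.
Back-substituting: q_Y = (216 − 279/2)/3 = 51/2, q_J = (155 − 279/2)/3 = 31/6, q_B = (187 − 279/2)/3 = 95/6.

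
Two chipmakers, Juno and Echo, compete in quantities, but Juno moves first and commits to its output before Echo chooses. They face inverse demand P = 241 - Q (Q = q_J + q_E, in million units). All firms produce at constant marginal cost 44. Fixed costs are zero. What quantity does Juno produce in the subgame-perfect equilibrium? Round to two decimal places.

Solve by backward induction. Given q_J, the follower Echo maximises π_E = (241 - q_J - q_E)q_E - 44q_E.
Follower FOC: 197 - q_J - 2q_E = 0, so q_E(q_J) = (197 - q_J)/2.
The leader anticipates this reaction. Substituting into P = 241 - Q gives P = 285/2 - (1/2)q_J, so π_J = (285/2 - (1/2)q_J)q_J - 44q_J.
The leader's first-order condition 197/2 - q_J = 0 yields q_J = 197/2.
Then q_E = (197 - 197/2)/2 = 197/4.

98.50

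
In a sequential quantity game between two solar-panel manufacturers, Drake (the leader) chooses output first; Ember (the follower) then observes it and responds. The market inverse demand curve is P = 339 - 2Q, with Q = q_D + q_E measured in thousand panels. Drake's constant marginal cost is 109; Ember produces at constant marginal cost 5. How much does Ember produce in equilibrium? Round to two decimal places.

The follower Ember best-responds to any q_D: π_E = (339 - 2Q)q_E - 5q_E.
Follower FOC: 334 - 2q_D - 4q_E = 0, so q_E(q_D) = (334 - 2q_D)/4.
Drake substitutes q_E(q_D) into its own profit: π_D = q_D(339 - 2q_D - (334 - 2q_D)/2) - 109q_D = (172 - q_D)q_D - 109q_D.
Maximising: ∂π_D/∂q_D = 63 - 2q_D = 0, giving q_D = 63/2.
Then q_E = (334 - 2·(63/2))/4 = 271/4.

67.75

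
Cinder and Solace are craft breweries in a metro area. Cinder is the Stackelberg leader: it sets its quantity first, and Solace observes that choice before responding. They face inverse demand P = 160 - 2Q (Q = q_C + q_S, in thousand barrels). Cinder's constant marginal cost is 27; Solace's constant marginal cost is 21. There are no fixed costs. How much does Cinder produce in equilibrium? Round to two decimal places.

31.75

Solve by backward induction. Given q_C, the follower Solace maximises π_S = (160 - 2q_C - 2q_S)q_S - 21q_S.
Setting the follower's marginal profit to zero, 139 - 2q_C - 4q_S = 0, i.e. q_S = (139 - 2q_C)/4.
Cinder substitutes q_S(q_C) into its own profit: π_C = q_C(160 - 2q_C - (139 - 2q_C)/2) - 27q_C = (181/2 - q_C)q_C - 27q_C.
The leader's first-order condition 127/2 - 2q_C = 0 yields q_C = 127/4.
Then q_S = (139 - 2·(127/4))/4 = 151/8.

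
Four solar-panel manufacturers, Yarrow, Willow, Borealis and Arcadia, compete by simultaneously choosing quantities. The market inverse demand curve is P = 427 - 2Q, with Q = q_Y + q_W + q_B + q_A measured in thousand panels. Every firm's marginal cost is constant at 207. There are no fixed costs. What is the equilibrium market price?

A representative firm's profit is π_i = q_i(427 - 2Q) - 207q_i.
First-order condition (treating rivals' output as given): 220 - 4q_i - 2·Σ_{j≠i} q_j = 0.
With identical firms every q_j equals q_i, so Σ_{j≠i} q_j = 3q_i and 220 = 10q_i, giving q_i = 22.
Total output Q = 88, so price P = 427 - 2·88 = 251.

251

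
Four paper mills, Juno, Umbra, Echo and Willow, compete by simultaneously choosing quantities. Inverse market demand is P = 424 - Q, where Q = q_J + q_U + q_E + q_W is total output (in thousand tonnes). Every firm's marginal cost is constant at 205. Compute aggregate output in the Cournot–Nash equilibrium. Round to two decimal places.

175.20

Each firm earns π_i = (424 - Q)q_i - 205q_i.
Setting ∂π_i/∂q_i = 0 with rivals' quantities fixed: 219 - 2q_i - Σ_{j≠i} q_j = 0.
With identical firms every q_j equals q_i, so Σ_{j≠i} q_j = 3q_i and 219 = 5q_i, giving q_i = 219/5.
Total output Q = 219/5 + 219/5 + 219/5 + 219/5 = 876/5.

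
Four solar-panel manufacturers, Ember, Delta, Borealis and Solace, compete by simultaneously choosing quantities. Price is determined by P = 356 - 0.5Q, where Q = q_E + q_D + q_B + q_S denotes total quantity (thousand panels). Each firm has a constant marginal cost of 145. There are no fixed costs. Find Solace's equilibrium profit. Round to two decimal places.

A representative firm's profit is π_i = q_i(356 - 0.5Q) - 145q_i.
First-order condition (treating rivals' output as given): 211 - q_i - (1/2)·Σ_{j≠i} q_j = 0.
By symmetry each firm produces the same amount; substituting Σ_{j≠i} q_j = 3q_i yields q_i = 211/(5/2) = 422/5.
Price P = 356 - (1/2)·(1688/5) = 936/5.
Solace's profit: (936/5 - 145)·(422/5) = 3561.6800.

3561.68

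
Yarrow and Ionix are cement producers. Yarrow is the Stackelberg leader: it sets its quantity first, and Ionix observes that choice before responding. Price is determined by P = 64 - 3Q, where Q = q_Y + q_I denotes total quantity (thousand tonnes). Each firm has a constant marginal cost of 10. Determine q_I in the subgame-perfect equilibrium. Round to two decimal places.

4.50

The follower Ionix best-responds to any q_Y: π_I = (64 - 3Q)q_I - 10q_I.
Setting the follower's marginal profit to zero, 54 - 3q_Y - 6q_I = 0, i.e. q_I = (54 - 3q_Y)/6.
The leader anticipates this reaction. Substituting into P = 64 - 3Q gives P = 37 - (3/2)q_Y, so π_Y = (37 - (3/2)q_Y)q_Y - 10q_Y.
The leader's first-order condition 27 - 3q_Y = 0 yields q_Y = 9.
Then q_I = (54 - 3·9)/6 = 9/2.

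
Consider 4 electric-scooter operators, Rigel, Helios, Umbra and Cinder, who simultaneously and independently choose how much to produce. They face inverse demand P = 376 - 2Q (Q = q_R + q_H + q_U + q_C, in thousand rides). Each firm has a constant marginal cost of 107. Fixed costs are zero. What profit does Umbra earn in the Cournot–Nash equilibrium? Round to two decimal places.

1447.22

A representative firm's profit is π_i = q_i(376 - 2Q) - 107q_i.
Setting ∂π_i/∂q_i = 0 with rivals' quantities fixed: 269 - 4q_i - 2·Σ_{j≠i} q_j = 0.
By symmetry each firm produces the same amount; substituting Σ_{j≠i} q_j = 3q_i yields q_i = 269/10.
Price P = 376 - 2·(538/5) = 804/5.
Umbra's profit: (804/5 - 107)·(269/10) = 1447.2200.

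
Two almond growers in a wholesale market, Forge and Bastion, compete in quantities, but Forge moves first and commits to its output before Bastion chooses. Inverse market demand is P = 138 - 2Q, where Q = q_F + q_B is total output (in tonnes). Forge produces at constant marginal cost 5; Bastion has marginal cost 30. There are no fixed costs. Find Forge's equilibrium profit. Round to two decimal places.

Solve by backward induction. Given q_F, the follower Bastion maximises π_B = (138 - 2q_F - 2q_B)q_B - 30q_B.
Follower FOC: 108 - 2q_F - 4q_B = 0, so q_B(q_F) = (108 - 2q_F)/4.
Forge substitutes q_B(q_F) into its own profit: π_F = q_F(138 - 2q_F - (108 - 2q_F)/2) - 5q_F = (84 - q_F)q_F - 5q_F.
The leader's first-order condition 79 - 2q_F = 0 yields q_F = 79/2.
Then q_B = (108 - 2·(79/2))/4 = 29/4.
Price P = 138 - 2·(187/4) = 89/2.
Forge's profit: (89/2 - 5)·(79/2) = 1560.2500.

1560.25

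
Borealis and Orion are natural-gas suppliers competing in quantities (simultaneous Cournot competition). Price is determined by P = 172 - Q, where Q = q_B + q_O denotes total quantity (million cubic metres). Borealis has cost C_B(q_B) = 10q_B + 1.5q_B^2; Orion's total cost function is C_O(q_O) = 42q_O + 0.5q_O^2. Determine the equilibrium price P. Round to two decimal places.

Borealis's profit: π_B = (172 - Q)q_B - (10q_B + (3/2)q_B²). Setting ∂π_B/∂q_B = 0: 162 - 5q_B - (q_O) = 0.
Orion's profit: π_O = (172 - Q)q_O - (42q_O + (1/2)q_O²). Setting ∂π_O/∂q_O = 0: 130 - 3q_O - (q_B) = 0.
Rearranging gives the reaction functions q_B = (162 - q_O)/5 and q_O = (130 - q_B)/3.
Substituting one into the other gives q_B = 178/7 and q_O = 244/7.
Total output Q = 422/7, so price P = 172 - 422/7 = 782/7.

111.71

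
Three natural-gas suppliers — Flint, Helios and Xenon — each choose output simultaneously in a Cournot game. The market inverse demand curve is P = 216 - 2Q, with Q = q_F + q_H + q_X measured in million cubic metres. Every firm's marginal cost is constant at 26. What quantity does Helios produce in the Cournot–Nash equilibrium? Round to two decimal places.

Each firm earns π_i = (216 - 2Q)q_i - 26q_i.
First-order condition (treating rivals' output as given): 190 - 4q_i - 2·Σ_{j≠i} q_j = 0.
With identical firms every q_j equals q_i, so Σ_{j≠i} q_j = 2q_i and 190 = 8q_i, giving q_i = 95/4.

23.75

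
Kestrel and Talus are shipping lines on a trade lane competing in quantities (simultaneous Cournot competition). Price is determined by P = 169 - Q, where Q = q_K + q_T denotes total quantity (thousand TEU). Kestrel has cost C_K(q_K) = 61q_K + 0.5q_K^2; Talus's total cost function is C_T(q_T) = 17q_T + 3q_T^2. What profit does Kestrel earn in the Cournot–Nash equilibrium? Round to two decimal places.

1437.46

Kestrel's profit: π_K = (169 - Q)q_K - (61q_K + (1/2)q_K²). Setting ∂π_K/∂q_K = 0: 108 - 3q_K - (q_T) = 0.
Talus's profit: π_T = (169 - Q)q_T - (17q_T + 3q_T²). Setting ∂π_T/∂q_T = 0: 152 - 8q_T - (q_K) = 0.
Rearranging gives the reaction functions q_K = (108 - q_T)/3 and q_T = (152 - q_K)/8.
Solving the pair: q_K = 712/23, q_T = 348/23.
Price P = 169 - 1060/23 = 122.9130.
Kestrel's profit: 122.9130·(712/23) - 61·(712/23) - (1/2)(712/23)² = 1437.4594.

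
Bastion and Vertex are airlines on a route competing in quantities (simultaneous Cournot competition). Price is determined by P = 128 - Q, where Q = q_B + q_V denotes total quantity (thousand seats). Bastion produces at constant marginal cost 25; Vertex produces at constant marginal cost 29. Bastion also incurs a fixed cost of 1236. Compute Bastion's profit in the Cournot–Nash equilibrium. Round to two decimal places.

Bastion's profit: π_B = (128 - Q)q_B - (25q_B). Setting ∂π_B/∂q_B = 0: 103 - 2q_B - (q_V) = 0.
Vertex's first-order condition: 99 - 2q_V - (q_B) = 0.
Best responses: q_B = (103 - q_V)/2, q_V = (99 - q_B)/2.
Solving the pair: q_B = 107/3, q_V = 95/3.
Price P = 128 - 202/3 = 182/3.
Bastion's profit: (182/3 - 25)·(107/3) - 1236 = 325/9.

36.11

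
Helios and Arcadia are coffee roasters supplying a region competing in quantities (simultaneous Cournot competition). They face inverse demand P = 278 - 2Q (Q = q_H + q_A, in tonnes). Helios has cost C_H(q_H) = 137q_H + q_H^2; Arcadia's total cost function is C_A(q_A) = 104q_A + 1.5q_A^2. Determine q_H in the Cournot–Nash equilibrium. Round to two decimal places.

16.82

Helios's profit: π_H = (278 - 2Q)q_H - (137q_H + q_H²). Setting ∂π_H/∂q_H = 0: 141 - 6q_H - 2(q_A) = 0.
Arcadia's first-order condition: 174 - 7q_A - 2(q_H) = 0.
So q_H = (141 - 2q_A)/6 and q_A = (174 - 2q_H)/7.
Substituting one into the other gives q_H = 639/38 and q_A = 381/19.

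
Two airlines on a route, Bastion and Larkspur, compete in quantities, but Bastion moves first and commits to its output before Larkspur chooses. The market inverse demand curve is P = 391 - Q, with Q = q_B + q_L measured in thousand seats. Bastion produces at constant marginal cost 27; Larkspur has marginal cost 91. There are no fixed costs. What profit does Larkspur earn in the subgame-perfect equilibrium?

1849

The follower Larkspur best-responds to any q_B: π_L = (391 - Q)q_L - 91q_L.
∂π_L/∂q_L = 300 - q_B - 2q_L = 0 gives the reaction function q_L = (300 - q_B)/2.
The leader anticipates this reaction. Substituting into P = 391 - Q gives P = 241 - (1/2)q_B, so π_B = (241 - (1/2)q_B)q_B - 27q_B.
Leader FOC: 214 - q_B = 0, so q_B = 214.
Then q_L = (300 - 214)/2 = 43.
Price P = 391 - 257 = 134.
Larkspur's profit: (134 - 91)·43 = 1849.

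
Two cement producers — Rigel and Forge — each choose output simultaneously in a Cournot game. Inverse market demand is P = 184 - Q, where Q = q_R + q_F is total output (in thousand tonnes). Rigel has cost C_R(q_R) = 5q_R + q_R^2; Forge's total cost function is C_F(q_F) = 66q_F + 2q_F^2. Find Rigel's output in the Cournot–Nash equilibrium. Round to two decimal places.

Rigel's profit: π_R = (184 - Q)q_R - (5q_R + q_R²). Setting ∂π_R/∂q_R = 0: 179 - 4q_R - (q_F) = 0.
Forge's first-order condition: 118 - 6q_F - (q_R) = 0.
Best responses: q_R = (179 - q_F)/4, q_F = (118 - q_R)/6.
Solving the pair: q_R = 956/23, q_F = 293/23.

41.57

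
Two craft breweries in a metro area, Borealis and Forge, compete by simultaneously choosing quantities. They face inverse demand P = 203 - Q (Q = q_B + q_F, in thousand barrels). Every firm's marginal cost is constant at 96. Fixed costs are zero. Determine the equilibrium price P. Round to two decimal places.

A representative firm's profit is π_i = q_i(203 - Q) - 96q_i.
First-order condition (treating rivals' output as given): 107 - 2q_i - q_j = 0.
By symmetry each firm produces the same amount; substituting q_j = q_i yields q_i = 107/3.
Total output Q = 214/3, so price P = 203 - 214/3 = 395/3.

131.67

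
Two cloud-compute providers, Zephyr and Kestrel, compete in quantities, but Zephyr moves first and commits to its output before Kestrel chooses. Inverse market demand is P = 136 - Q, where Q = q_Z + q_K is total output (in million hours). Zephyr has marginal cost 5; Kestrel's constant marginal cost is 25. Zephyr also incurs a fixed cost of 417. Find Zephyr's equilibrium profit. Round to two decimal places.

2433.13

Solve by backward induction. Given q_Z, the follower Kestrel maximises π_K = (136 - q_Z - q_K)q_K - 25q_K.
Setting the follower's marginal profit to zero, 111 - q_Z - 2q_K = 0, i.e. q_K = (111 - q_Z)/2.
The leader anticipates this reaction. Substituting into P = 136 - Q gives P = 161/2 - (1/2)q_Z, so π_Z = (161/2 - (1/2)q_Z)q_Z - 5q_Z.
Leader FOC: 151/2 - q_Z = 0, so q_Z = 151/2.
Then q_K = (111 - 151/2)/2 = 71/4.
Price P = 136 - 373/4 = 171/4.
Zephyr's profit: (171/4 - 5)·(151/2) - 417 = 2433.1250.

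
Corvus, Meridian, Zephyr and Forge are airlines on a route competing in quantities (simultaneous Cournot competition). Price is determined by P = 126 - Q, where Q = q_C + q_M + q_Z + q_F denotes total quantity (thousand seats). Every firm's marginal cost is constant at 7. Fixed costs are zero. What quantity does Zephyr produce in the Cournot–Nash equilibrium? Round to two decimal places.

23.80

Each firm earns π_i = (126 - Q)q_i - 7q_i.
First-order condition (treating rivals' output as given): 119 - 2q_i - Σ_{j≠i} q_j = 0.
By symmetry each firm produces the same amount; substituting Σ_{j≠i} q_j = 3q_i yields q_i = 119/5.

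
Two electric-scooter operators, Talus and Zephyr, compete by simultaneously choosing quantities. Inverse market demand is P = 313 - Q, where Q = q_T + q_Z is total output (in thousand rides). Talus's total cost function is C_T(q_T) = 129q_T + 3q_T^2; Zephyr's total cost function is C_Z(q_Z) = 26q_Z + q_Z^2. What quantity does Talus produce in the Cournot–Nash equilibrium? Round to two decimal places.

14.48

Talus's profit: π_T = (313 - Q)q_T - (129q_T + 3q_T²). Setting ∂π_T/∂q_T = 0: 184 - 8q_T - (q_Z) = 0.
Zephyr's first-order condition: 287 - 4q_Z - (q_T) = 0.
So q_T = (184 - q_Z)/8 and q_Z = (287 - q_T)/4.
Solving the pair: q_T = 449/31, q_Z = 68.1290.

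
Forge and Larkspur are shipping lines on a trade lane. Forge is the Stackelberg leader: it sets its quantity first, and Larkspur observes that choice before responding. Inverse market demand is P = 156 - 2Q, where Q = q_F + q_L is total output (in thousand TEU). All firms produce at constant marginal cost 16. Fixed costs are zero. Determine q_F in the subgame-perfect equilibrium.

Solve by backward induction. Given q_F, the follower Larkspur maximises π_L = (156 - 2q_F - 2q_L)q_L - 16q_L.
∂π_L/∂q_L = 140 - 2q_F - 4q_L = 0 gives the reaction function q_L = (140 - 2q_F)/4.
Forge substitutes q_L(q_F) into its own profit: π_F = q_F(156 - 2q_F - (140 - 2q_F)/2) - 16q_F = (86 - q_F)q_F - 16q_F.
Maximising: ∂π_F/∂q_F = 70 - 2q_F = 0, giving q_F = 35.
Then q_L = (140 - 2·35)/4 = 35/2.

35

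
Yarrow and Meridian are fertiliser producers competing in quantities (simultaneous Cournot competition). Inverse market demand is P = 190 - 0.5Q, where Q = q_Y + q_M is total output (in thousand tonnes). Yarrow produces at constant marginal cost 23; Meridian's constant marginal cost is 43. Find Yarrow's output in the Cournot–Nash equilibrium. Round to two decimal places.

Yarrow's profit: π_Y = (190 - 0.5Q)q_Y - (23q_Y). Setting ∂π_Y/∂q_Y = 0: 167 - q_Y - (1/2)(q_M) = 0.
Meridian's first-order condition: 147 - q_M - (1/2)(q_Y) = 0.
Best responses: q_Y = (167 - (1/2)q_M), q_M = (147 - (1/2)q_Y).
Solving the pair: q_Y = 374/3, q_M = 254/3.

124.67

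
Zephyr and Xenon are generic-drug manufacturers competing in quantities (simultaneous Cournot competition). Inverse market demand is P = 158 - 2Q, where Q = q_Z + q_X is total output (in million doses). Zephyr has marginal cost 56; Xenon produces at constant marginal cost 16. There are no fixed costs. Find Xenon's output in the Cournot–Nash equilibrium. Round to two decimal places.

30.33

Zephyr's profit: π_Z = (158 - 2Q)q_Z - (56q_Z). Setting ∂π_Z/∂q_Z = 0: 102 - 4q_Z - 2(q_X) = 0.
Xenon's profit: π_X = (158 - 2Q)q_X - (16q_X). Setting ∂π_X/∂q_X = 0: 142 - 4q_X - 2(q_Z) = 0.
Best responses: q_Z = (102 - 2q_X)/4, q_X = (142 - 2q_Z)/4.
Solving the pair: q_Z = 31/3, q_X = 91/3.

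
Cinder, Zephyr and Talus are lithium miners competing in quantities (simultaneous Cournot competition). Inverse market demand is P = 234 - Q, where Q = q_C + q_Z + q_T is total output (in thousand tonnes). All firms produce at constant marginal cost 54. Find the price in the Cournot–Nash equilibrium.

A representative firm's profit is π_i = q_i(234 - Q) - 54q_i.
Setting ∂π_i/∂q_i = 0 with rivals' quantities fixed: 180 - 2q_i - Σ_{j≠i} q_j = 0.
With identical firms every q_j equals q_i, so Σ_{j≠i} q_j = 2q_i and 180 = 4q_i, giving q_i = 45.
Total output Q = 135, so price P = 234 - 135 = 99.

99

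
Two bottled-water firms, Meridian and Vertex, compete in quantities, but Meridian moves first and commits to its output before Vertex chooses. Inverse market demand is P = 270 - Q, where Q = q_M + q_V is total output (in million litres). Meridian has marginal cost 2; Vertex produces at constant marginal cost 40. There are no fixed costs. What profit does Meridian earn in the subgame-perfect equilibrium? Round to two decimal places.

11704.50

The follower Vertex best-responds to any q_M: π_V = (270 - Q)q_V - 40q_V.
Setting the follower's marginal profit to zero, 230 - q_M - 2q_V = 0, i.e. q_V = (230 - q_M)/2.
Meridian substitutes q_V(q_M) into its own profit: π_M = q_M(270 - q_M - (230 - q_M)/2) - 2q_M = (155 - (1/2)q_M)q_M - 2q_M.
Leader FOC: 153 - q_M = 0, so q_M = 153.
Then q_V = (230 - 153)/2 = 77/2.
Price P = 270 - 383/2 = 157/2.
Meridian's profit: (157/2 - 2)·153 = 11704.5000.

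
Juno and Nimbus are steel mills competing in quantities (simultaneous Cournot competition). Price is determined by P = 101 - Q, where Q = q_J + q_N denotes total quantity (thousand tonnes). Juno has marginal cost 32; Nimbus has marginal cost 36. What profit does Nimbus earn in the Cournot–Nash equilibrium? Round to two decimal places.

413.44

Juno's profit: π_J = (101 - Q)q_J - (32q_J). Setting ∂π_J/∂q_J = 0: 69 - 2q_J - (q_N) = 0.
Nimbus's first-order condition: 65 - 2q_N - (q_J) = 0.
Best responses: q_J = (69 - q_N)/2, q_N = (65 - q_J)/2.
Solving the pair: q_J = 73/3, q_N = 61/3.
Price P = 101 - 134/3 = 169/3.
Nimbus's profit: (169/3 - 36)·(61/3) = 413.4444.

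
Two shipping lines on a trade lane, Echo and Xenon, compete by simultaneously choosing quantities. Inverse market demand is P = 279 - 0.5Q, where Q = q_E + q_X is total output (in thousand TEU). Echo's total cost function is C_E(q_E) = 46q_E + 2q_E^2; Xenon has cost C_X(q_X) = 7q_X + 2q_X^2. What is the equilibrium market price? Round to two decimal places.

233.09

Echo's profit: π_E = (279 - 0.5Q)q_E - (46q_E + 2q_E²). Setting ∂π_E/∂q_E = 0: 233 - 5q_E - (1/2)(q_X) = 0.
Xenon's profit: π_X = (279 - 0.5Q)q_X - (7q_X + 2q_X²). Setting ∂π_X/∂q_X = 0: 272 - 5q_X - (1/2)(q_E) = 0.
Rearranging gives the reaction functions q_E = (233 - (1/2)q_X)/5 and q_X = (272 - (1/2)q_E)/5.
Solving the pair: q_E = 1372/33, q_X = 1658/33.
Total output Q = 1010/11, so price P = 279 - (1/2)·(1010/11) = 233.0909.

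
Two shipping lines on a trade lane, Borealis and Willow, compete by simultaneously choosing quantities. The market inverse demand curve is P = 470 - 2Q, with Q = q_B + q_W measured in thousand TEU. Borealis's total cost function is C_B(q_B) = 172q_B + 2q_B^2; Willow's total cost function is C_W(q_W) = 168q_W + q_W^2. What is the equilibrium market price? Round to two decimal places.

Borealis's profit: π_B = (470 - 2Q)q_B - (172q_B + 2q_B²). Setting ∂π_B/∂q_B = 0: 298 - 8q_B - 2(q_W) = 0.
Willow's first-order condition: 302 - 6q_W - 2(q_B) = 0.
Rearranging gives the reaction functions q_B = (298 - 2q_W)/8 and q_W = (302 - 2q_B)/6.
Solving the pair: q_B = 296/11, q_W = 455/11.
Total output Q = 751/11, so price P = 470 - 2·(751/11) = 333.4545.

333.45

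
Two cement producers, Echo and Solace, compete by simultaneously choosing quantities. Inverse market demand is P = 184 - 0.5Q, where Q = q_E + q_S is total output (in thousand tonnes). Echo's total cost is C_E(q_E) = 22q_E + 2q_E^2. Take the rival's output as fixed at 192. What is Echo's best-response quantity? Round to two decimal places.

13.20

With the rival's output fixed at 192, Echo's profit is π_E = (184 - (1/2)·192 - (1/2)q_E)q_E - (22q_E + 2q_E²) = (88 - (1/2)q_E)q_E - (22q_E + 2q_E²).
∂π_E/∂q_E = 66 - 5q_E = 0, so q_E = 66/5.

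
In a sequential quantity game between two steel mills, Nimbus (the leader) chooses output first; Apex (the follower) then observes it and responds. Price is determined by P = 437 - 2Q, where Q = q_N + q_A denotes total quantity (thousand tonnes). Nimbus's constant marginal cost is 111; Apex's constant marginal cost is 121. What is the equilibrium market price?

195

Solve by backward induction. Given q_N, the follower Apex maximises π_A = (437 - 2q_N - 2q_A)q_A - 121q_A.
Follower FOC: 316 - 2q_N - 4q_A = 0, so q_A(q_N) = (316 - 2q_N)/4.
Nimbus substitutes q_A(q_N) into its own profit: π_N = q_N(437 - 2q_N - (316 - 2q_N)/2) - 111q_N = (279 - q_N)q_N - 111q_N.
Maximising: ∂π_N/∂q_N = 168 - 2q_N = 0, giving q_N = 84.
Then q_A = (316 - 2·84)/4 = 37.
Total output Q = 121, so price P = 437 - 2·121 = 195.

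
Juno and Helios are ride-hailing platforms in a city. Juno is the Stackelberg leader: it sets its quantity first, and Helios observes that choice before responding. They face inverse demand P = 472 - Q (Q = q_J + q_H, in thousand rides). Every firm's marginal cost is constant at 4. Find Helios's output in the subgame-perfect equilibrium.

Solve by backward induction. Given q_J, the follower Helios maximises π_H = (472 - q_J - q_H)q_H - 4q_H.
∂π_H/∂q_H = 468 - q_J - 2q_H = 0 gives the reaction function q_H = (468 - q_J)/2.
Juno substitutes q_H(q_J) into its own profit: π_J = q_J(472 - q_J - (468 - q_J)/2) - 4q_J = (238 - (1/2)q_J)q_J - 4q_J.
The leader's first-order condition 234 - q_J = 0 yields q_J = 234.
Then q_H = (468 - 234)/2 = 117.

117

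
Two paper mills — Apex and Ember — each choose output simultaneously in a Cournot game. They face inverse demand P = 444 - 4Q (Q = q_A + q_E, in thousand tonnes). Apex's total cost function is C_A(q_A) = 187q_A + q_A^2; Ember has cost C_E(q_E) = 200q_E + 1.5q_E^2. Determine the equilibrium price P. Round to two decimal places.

305.15

Apex's profit: π_A = (444 - 4Q)q_A - (187q_A + q_A²). Setting ∂π_A/∂q_A = 0: 257 - 10q_A - 4(q_E) = 0.
Ember's first-order condition: 244 - 11q_E - 4(q_A) = 0.
So q_A = (257 - 4q_E)/10 and q_E = (244 - 4q_A)/11.
Substituting one into the other gives q_A = 1851/94 and q_E = 706/47.
Total output Q = 34.7128, so price P = 444 - 4·34.7128 = 305.1489.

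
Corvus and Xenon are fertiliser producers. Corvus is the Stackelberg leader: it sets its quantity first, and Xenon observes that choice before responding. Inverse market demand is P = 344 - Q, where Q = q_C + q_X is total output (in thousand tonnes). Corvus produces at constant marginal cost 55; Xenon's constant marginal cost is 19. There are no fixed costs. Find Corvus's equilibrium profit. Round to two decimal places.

The follower Xenon best-responds to any q_C: π_X = (344 - Q)q_X - 19q_X.
Setting the follower's marginal profit to zero, 325 - q_C - 2q_X = 0, i.e. q_X = (325 - q_C)/2.
Corvus substitutes q_X(q_C) into its own profit: π_C = q_C(344 - q_C - (325 - q_C)/2) - 55q_C = (363/2 - (1/2)q_C)q_C - 55q_C.
Leader FOC: 253/2 - q_C = 0, so q_C = 253/2.
Then q_X = (325 - 253/2)/2 = 397/4.
Price P = 344 - 903/4 = 473/4.
Corvus's profit: (473/4 - 55)·(253/2) = 8001.1250.

8001.13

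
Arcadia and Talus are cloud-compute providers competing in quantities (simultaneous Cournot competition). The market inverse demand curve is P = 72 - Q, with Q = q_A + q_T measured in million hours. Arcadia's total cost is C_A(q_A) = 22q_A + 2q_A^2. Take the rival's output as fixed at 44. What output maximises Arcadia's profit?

With the rival's output fixed at 44, Arcadia's profit is π_A = (72 - 44 - q_A)q_A - (22q_A + 2q_A²) = (28 - q_A)q_A - (22q_A + 2q_A²).
∂π_A/∂q_A = 6 - 6q_A = 0, so q_A = 1.

1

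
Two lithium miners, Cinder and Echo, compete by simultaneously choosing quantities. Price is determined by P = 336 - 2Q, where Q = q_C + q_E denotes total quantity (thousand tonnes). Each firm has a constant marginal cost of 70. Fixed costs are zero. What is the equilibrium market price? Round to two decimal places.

A representative firm's profit is π_i = q_i(336 - 2Q) - 70q_i.
Setting ∂π_i/∂q_i = 0 with rivals' quantities fixed: 266 - 4q_i - 2q_j = 0.
With identical firms every q_j equals q_i, so q_j = q_i and 266 = 6q_i, giving q_i = 133/3.
Total output Q = 266/3, so price P = 336 - 2·(266/3) = 476/3.

158.67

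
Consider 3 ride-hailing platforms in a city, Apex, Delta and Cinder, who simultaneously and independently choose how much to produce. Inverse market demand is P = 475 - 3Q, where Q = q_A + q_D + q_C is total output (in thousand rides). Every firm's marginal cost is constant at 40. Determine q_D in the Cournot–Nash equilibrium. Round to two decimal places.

A representative firm's profit is π_i = q_i(475 - 3Q) - 40q_i.
Setting ∂π_i/∂q_i = 0 with rivals' quantities fixed: 435 - 6q_i - 3·Σ_{j≠i} q_j = 0.
With identical firms every q_j equals q_i, so Σ_{j≠i} q_j = 2q_i and 435 = 12q_i, giving q_i = 145/4.

36.25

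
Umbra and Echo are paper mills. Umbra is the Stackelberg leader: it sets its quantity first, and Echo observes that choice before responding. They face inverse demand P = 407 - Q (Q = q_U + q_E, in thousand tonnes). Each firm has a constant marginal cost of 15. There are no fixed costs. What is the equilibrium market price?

Solve by backward induction. Given q_U, the follower Echo maximises π_E = (407 - q_U - q_E)q_E - 15q_E.
Follower FOC: 392 - q_U - 2q_E = 0, so q_E(q_U) = (392 - q_U)/2.
Umbra substitutes q_E(q_U) into its own profit: π_U = q_U(407 - q_U - (392 - q_U)/2) - 15q_U = (211 - (1/2)q_U)q_U - 15q_U.
Maximising: ∂π_U/∂q_U = 196 - q_U = 0, giving q_U = 196.
Then q_E = (392 - 196)/2 = 98.
Total output Q = 294, so price P = 407 - 294 = 113.

113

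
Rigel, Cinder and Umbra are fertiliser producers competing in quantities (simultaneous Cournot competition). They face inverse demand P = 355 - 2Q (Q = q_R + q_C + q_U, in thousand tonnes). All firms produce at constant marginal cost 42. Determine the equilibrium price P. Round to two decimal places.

120.25

A representative firm's profit is π_i = q_i(355 - 2Q) - 42q_i.
First-order condition (treating rivals' output as given): 313 - 4q_i - 2·Σ_{j≠i} q_j = 0.
With identical firms every q_j equals q_i, so Σ_{j≠i} q_j = 2q_i and 313 = 8q_i, giving q_i = 313/8.
Total output Q = 939/8, so price P = 355 - 2·(939/8) = 481/4.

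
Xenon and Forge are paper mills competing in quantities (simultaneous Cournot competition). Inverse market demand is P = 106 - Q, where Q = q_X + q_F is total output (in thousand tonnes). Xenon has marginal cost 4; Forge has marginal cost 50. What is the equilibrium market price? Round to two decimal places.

Xenon's profit: π_X = (106 - Q)q_X - (4q_X). Setting ∂π_X/∂q_X = 0: 102 - 2q_X - (q_F) = 0.
Forge's first-order condition: 56 - 2q_F - (q_X) = 0.
Best responses: q_X = (102 - q_F)/2, q_F = (56 - q_X)/2.
Substituting one into the other gives q_X = 148/3 and q_F = 10/3.
Total output Q = 158/3, so price P = 106 - 158/3 = 160/3.

53.33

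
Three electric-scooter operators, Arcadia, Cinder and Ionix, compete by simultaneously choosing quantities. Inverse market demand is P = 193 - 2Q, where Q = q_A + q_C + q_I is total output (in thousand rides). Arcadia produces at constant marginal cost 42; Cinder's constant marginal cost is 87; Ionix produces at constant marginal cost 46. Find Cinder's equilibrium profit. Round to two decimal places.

12.50

Arcadia's profit: π_A = (193 - 2Q)q_A - (42q_A). Setting ∂π_A/∂q_A = 0: 151 - 4q_A - 2(q_C + q_I) = 0.
Cinder's first-order condition: 106 - 4q_C - 2(q_A + q_I) = 0.
Ionix's profit: π_I = (193 - 2Q)q_I - (46q_I). Setting ∂π_I/∂q_I = 0: 147 - 4q_I - 2(q_A + q_C) = 0.
Summing all 3 equations gives 404 − 8Q = 0, hence Q = 101/2.
Back-substituting: q_A = (151 − 101)/2 = 25, q_C = (106 − 101)/2 = 5/2, q_I = (147 − 101)/2 = 23.
Price P = 193 - 2·(101/2) = 92.
Cinder's profit: (92 - 87)·(5/2) = 25/2.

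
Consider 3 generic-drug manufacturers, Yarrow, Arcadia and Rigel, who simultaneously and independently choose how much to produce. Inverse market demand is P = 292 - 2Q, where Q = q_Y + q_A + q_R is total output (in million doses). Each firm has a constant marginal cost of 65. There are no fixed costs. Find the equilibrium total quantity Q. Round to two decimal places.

85.13

Each firm earns π_i = (292 - 2Q)q_i - 65q_i.
First-order condition (treating rivals' output as given): 227 - 4q_i - 2·Σ_{j≠i} q_j = 0.
By symmetry each firm produces the same amount; substituting Σ_{j≠i} q_j = 2q_i yields q_i = 227/8.
Total output Q = 227/8 + 227/8 + 227/8 = 681/8.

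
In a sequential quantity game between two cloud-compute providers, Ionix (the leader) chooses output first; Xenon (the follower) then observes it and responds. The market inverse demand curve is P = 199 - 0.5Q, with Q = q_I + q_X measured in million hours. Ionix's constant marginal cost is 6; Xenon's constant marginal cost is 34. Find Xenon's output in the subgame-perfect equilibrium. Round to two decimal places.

The follower Xenon best-responds to any q_I: π_X = (199 - 0.5Q)q_X - 34q_X.
Setting the follower's marginal profit to zero, 165 - (1/2)q_I - q_X = 0, i.e. q_X = (165 - (1/2)q_I).
The leader anticipates this reaction. Substituting into P = 199 - 0.5Q gives P = 233/2 - (1/4)q_I, so π_I = (233/2 - (1/4)q_I)q_I - 6q_I.
Maximising: ∂π_I/∂q_I = 221/2 - (1/2)q_I = 0, giving q_I = 221.
Then q_X = (165 - (1/2)·221) = 109/2.

54.50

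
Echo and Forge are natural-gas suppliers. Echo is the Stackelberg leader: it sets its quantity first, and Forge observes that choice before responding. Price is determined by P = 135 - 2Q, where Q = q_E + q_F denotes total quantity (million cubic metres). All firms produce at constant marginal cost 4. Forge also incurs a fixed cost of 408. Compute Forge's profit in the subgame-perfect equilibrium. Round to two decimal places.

128.28

Solve by backward induction. Given q_E, the follower Forge maximises π_F = (135 - 2q_E - 2q_F)q_F - 4q_F.
Follower FOC: 131 - 2q_E - 4q_F = 0, so q_F(q_E) = (131 - 2q_E)/4.
Echo substitutes q_F(q_E) into its own profit: π_E = q_E(135 - 2q_E - (131 - 2q_E)/2) - 4q_E = (139/2 - q_E)q_E - 4q_E.
Maximising: ∂π_E/∂q_E = 131/2 - 2q_E = 0, giving q_E = 131/4.
Then q_F = (131 - 2·(131/4))/4 = 131/8.
Price P = 135 - 2·(393/8) = 147/4.
Forge's profit: (147/4 - 4)·(131/8) - 408 = 128.2813.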